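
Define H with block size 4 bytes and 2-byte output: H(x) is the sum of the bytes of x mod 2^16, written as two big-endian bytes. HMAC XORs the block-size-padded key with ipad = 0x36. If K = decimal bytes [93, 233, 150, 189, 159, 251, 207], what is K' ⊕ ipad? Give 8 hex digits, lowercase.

33343636

Key decimal bytes [93, 233, 150, 189, 159, 251, 207] = 5d e9 96 bd 9f fb cf is 7 bytes > B = 4, so hash it first: H(key) = 05 02, then zero-pad to 4 bytes: K' = 05 02 00 00.
XOR each byte with 0x36: 05⊕36=33, 02⊕36=34, 00⊕36=36, 00⊕36=36.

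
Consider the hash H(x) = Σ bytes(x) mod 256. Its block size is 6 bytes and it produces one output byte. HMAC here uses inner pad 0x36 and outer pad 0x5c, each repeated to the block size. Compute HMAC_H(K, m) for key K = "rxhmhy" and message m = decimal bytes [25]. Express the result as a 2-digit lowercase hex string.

21

Key "rxhmhy" = 72 78 68 6d 68 79 is exactly B = 6 bytes: K' = 72 78 68 6d 68 79.
K' ⊕ ipad = 44 4e 5e 5b 5e 4f.  K' ⊕ opad = 2e 24 34 31 34 25.
Inner input = (K'⊕ipad) ∥ m = 44 4e 5e 5b 5e 4f ∥ 19.
Inner hash: sum = 68+78+94+91+94+79+25 = 529; mod 256 = 17 → 11.
Outer input = (K'⊕opad) ∥ inner = 2e 24 34 31 34 25 ∥ 11.
Outer hash (tag): sum = 46+36+52+49+52+37+17 = 289; mod 256 = 33 → 21.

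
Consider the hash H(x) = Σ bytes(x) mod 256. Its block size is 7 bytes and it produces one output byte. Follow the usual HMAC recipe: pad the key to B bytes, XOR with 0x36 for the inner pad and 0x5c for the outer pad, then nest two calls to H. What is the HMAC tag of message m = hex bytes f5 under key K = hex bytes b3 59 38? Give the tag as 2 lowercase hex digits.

97

Key hex bytes b3 59 38 is 3 bytes ≤ B = 7; zero-pad to 7 bytes: K' = b3 59 38 00 00 00 00.
K' ⊕ ipad = 85 6f 0e 36 36 36 36.  K' ⊕ opad = ef 05 64 5c 5c 5c 5c.
Inner input = (K'⊕ipad) ∥ m = 85 6f 0e 36 36 36 36 ∥ f5.
Inner hash: sum = 133+111+14+54+54+54+54+245 = 719; mod 256 = 207 → cf.
Outer input = (K'⊕opad) ∥ inner = ef 05 64 5c 5c 5c 5c ∥ cf.
Outer hash (tag): sum = 239+5+100+92+92+92+92+207 = 919; mod 256 = 151 → 97.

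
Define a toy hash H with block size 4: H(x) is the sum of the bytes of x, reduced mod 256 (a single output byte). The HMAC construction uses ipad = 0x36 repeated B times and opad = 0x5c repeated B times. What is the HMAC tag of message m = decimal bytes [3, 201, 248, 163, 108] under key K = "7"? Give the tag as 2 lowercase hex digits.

f5

Key "7" = 37 is 1 byte ≤ B = 4; zero-pad to 4 bytes: K' = 37 00 00 00.
K' ⊕ ipad = 01 36 36 36.  K' ⊕ opad = 6b 5c 5c 5c.
Inner input = (K'⊕ipad) ∥ m = 01 36 36 36 ∥ 03 c9 f8 a3 6c.
Inner hash: sum = 1+54+54+54+3+201+248+163+108 = 886; mod 256 = 118 → 76.
Outer input = (K'⊕opad) ∥ inner = 6b 5c 5c 5c ∥ 76.
Outer hash (tag): sum = 107+92+92+92+118 = 501; mod 256 = 245 → f5.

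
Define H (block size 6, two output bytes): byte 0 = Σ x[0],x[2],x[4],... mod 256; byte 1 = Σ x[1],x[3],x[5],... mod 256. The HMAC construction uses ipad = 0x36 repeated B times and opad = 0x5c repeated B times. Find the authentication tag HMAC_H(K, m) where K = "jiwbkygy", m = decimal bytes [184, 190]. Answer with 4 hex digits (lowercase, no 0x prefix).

Key "jiwbkygy" = 6a 69 77 62 6b 79 67 79 is 8 bytes > B = 6, so hash it first: H(key) = b3 bd, then zero-pad to 6 bytes: K' = b3 bd 00 00 00 00.
K' ⊕ ipad = 85 8b 36 36 36 36.  K' ⊕ opad = ef e1 5c 5c 5c 5c.
Inner input = (K'⊕ipad) ∥ m = 85 8b 36 36 36 36 ∥ b8 be.
Inner hash: even-index sum = 425 mod 256 = 169; odd-index sum = 437 mod 256 = 181 → a9 b5.
Outer input = (K'⊕opad) ∥ inner = ef e1 5c 5c 5c 5c ∥ a9 b5.
Outer hash (tag): even-index sum = 592 mod 256 = 80; odd-index sum = 590 mod 256 = 78 → 50 4e.

504e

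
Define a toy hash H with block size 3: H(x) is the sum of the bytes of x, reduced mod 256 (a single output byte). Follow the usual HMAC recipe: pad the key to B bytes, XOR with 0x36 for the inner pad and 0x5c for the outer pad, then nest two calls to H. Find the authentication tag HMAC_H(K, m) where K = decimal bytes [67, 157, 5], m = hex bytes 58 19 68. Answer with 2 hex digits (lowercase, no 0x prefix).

Key decimal bytes [67, 157, 5] = 43 9d 05 is exactly B = 3 bytes: K' = 43 9d 05.
K' ⊕ ipad = 75 ab 33.  K' ⊕ opad = 1f c1 59.
Inner input = (K'⊕ipad) ∥ m = 75 ab 33 ∥ 58 19 68.
Inner hash: sum = 117+171+51+88+25+104 = 556; mod 256 = 44 → 2c.
Outer input = (K'⊕opad) ∥ inner = 1f c1 59 ∥ 2c.
Outer hash (tag): sum = 31+193+89+44 = 357; mod 256 = 101 → 65.

65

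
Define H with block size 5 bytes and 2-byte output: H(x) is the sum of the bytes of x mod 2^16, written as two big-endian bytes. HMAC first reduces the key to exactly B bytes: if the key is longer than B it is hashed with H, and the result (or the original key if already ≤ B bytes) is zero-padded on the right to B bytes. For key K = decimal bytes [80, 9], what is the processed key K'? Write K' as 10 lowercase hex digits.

5009000000

Key decimal bytes [80, 9] = 50 09 is 2 bytes ≤ B = 5; zero-pad to 5 bytes: K' = 50 09 00 00 00.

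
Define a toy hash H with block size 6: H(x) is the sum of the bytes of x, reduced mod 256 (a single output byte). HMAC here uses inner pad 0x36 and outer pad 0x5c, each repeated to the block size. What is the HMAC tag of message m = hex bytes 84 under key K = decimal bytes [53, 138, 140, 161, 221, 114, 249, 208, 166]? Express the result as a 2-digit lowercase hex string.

Key decimal bytes [53, 138, 140, 161, 221, 114, 249, 208, 166] = 35 8a 8c a1 dd 72 f9 d0 a6 is 9 bytes > B = 6, so hash it first: H(key) = aa, then zero-pad to 6 bytes: K' = aa 00 00 00 00 00.
K' ⊕ ipad = 9c 36 36 36 36 36.  K' ⊕ opad = f6 5c 5c 5c 5c 5c.
Inner input = (K'⊕ipad) ∥ m = 9c 36 36 36 36 36 ∥ 84.
Inner hash: sum = 156+54+54+54+54+54+132 = 558; mod 256 = 46 → 2e.
Outer input = (K'⊕opad) ∥ inner = f6 5c 5c 5c 5c 5c ∥ 2e.
Outer hash (tag): sum = 246+92+92+92+92+92+46 = 752; mod 256 = 240 → f0.

f0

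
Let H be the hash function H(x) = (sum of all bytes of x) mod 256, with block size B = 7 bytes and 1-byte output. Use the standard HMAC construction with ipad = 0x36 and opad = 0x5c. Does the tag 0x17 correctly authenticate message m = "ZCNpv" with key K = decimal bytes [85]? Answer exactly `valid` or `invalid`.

Key decimal bytes [85] = 55 is 1 byte ≤ B = 7; zero-pad to 7 bytes: K' = 55 00 00 00 00 00 00.
K' ⊕ ipad = 63 36 36 36 36 36 36; K' ⊕ opad = 09 5c 5c 5c 5c 5c 5c.
Inner hash: sum = 99+54+54+54+54+54+54+90+67+78+112+118 = 888; mod 256 = 120 → 78.
Outer hash (recomputed tag): sum = 9+92+92+92+92+92+92+120 = 681; mod 256 = 169 → a9.
Recomputed tag = a9; claimed = 17 → mismatch.

invalid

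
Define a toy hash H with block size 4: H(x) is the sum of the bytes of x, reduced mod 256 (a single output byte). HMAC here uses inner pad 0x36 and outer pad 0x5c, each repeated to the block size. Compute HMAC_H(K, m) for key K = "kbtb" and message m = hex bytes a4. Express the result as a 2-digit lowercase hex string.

Key "kbtb" = 6b 62 74 62 is exactly B = 4 bytes: K' = 6b 62 74 62.
K' ⊕ ipad = 5d 54 42 54.  K' ⊕ opad = 37 3e 28 3e.
Inner input = (K'⊕ipad) ∥ m = 5d 54 42 54 ∥ a4.
Inner hash: sum = 93+84+66+84+164 = 491; mod 256 = 235 → eb.
Outer input = (K'⊕opad) ∥ inner = 37 3e 28 3e ∥ eb.
Outer hash (tag): sum = 55+62+40+62+235 = 454; mod 256 = 198 → c6.

c6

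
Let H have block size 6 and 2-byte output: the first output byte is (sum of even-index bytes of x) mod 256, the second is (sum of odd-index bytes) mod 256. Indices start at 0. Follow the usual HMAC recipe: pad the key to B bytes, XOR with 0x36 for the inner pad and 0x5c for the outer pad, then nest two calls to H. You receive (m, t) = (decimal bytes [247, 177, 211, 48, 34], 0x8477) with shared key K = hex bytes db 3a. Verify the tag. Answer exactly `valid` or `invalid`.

valid

Key hex bytes db 3a is 2 bytes ≤ B = 6; zero-pad to 6 bytes: K' = db 3a 00 00 00 00.
K' ⊕ ipad = ed 0c 36 36 36 36; K' ⊕ opad = 87 66 5c 5c 5c 5c.
Inner hash: even-index sum = 837 mod 256 = 69; odd-index sum = 345 mod 256 = 89 → 45 59.
Outer hash (recomputed tag): even-index sum = 388 mod 256 = 132; odd-index sum = 375 mod 256 = 119 → 84 77.
Recomputed tag = 8477; claimed = 8477 → match.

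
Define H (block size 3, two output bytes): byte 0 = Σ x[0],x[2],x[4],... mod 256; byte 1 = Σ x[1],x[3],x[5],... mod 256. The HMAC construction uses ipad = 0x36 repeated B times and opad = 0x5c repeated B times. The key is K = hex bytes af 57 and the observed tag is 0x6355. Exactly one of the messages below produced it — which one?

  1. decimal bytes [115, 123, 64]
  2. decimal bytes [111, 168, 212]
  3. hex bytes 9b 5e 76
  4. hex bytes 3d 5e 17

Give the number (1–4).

1

Key hex bytes af 57 is 2 bytes ≤ B = 3; zero-pad to 3 bytes: K' = af 57 00.
K' ⊕ ipad = 99 61 36; K' ⊕ opad = f3 0b 5c.
m1: inner = H(99 61 36 73 7b 40) = 4a 14; tag = H(f3 0b 5c 4a 14) = 6355 ← matches
m2: inner = H(99 61 36 6f a8 d4) = 77 a4; tag = H(f3 0b 5c 77 a4) = f382
m3: inner = H(99 61 36 9b 5e 76) = 2d 72; tag = H(f3 0b 5c 2d 72) = c138
m4: inner = H(99 61 36 3d 5e 17) = 2d b5; tag = H(f3 0b 5c 2d b5) = 0438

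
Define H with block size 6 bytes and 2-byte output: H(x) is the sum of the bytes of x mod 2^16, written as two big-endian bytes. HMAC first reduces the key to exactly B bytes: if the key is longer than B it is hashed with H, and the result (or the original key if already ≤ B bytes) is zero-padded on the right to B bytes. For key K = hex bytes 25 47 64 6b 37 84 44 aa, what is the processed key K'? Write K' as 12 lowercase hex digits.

02e400000000

|K| = 8 > B = 6, so first hash the key.
H(K): sum = 37+71+100+107+55+132+68+170 = 740 → 02 e4.
Zero-pad H(K) = 02 e4 to 6 bytes: K' = 02 e4 00 00 00 00.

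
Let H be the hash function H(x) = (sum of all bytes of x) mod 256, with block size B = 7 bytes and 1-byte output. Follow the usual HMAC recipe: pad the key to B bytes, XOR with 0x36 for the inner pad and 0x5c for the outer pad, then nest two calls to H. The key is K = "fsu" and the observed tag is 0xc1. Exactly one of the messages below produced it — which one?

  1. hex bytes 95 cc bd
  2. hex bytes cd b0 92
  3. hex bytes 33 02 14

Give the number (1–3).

2

Key "fsu" = 66 73 75 is 3 bytes ≤ B = 7; zero-pad to 7 bytes: K' = 66 73 75 00 00 00 00.
K' ⊕ ipad = 50 45 43 36 36 36 36; K' ⊕ opad = 3a 2f 29 5c 5c 5c 5c.
m1: inner = H(50 45 43 36 36 36 36 95 cc bd) = ce; tag = H(3a 2f 29 5c 5c 5c 5c ce) = d0
m2: inner = H(50 45 43 36 36 36 36 cd b0 92) = bf; tag = H(3a 2f 29 5c 5c 5c 5c bf) = c1 ← matches
m3: inner = H(50 45 43 36 36 36 36 33 02 14) = f9; tag = H(3a 2f 29 5c 5c 5c 5c f9) = fb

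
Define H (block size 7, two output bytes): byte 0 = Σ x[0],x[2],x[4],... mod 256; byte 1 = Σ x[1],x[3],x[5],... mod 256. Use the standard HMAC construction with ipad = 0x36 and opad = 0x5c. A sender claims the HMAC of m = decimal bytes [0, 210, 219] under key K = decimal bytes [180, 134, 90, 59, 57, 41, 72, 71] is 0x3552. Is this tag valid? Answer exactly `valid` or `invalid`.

valid

Key decimal bytes [180, 134, 90, 59, 57, 41, 72, 71] = b4 86 5a 3b 39 29 48 47 is 8 bytes > B = 7, so hash it first: H(key) = 8f 31, then zero-pad to 7 bytes: K' = 8f 31 00 00 00 00 00.
K' ⊕ ipad = b9 07 36 36 36 36 36; K' ⊕ opad = d3 6d 5c 5c 5c 5c 5c.
Inner hash: even-index sum = 557 mod 256 = 45; odd-index sum = 334 mod 256 = 78 → 2d 4e.
Outer hash (recomputed tag): even-index sum = 565 mod 256 = 53; odd-index sum = 338 mod 256 = 82 → 35 52.
Recomputed tag = 3552; claimed = 3552 → match.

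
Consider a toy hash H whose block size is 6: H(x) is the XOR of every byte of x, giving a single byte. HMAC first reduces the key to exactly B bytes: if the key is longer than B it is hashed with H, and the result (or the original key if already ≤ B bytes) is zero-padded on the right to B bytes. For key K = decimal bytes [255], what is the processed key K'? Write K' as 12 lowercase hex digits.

Key decimal bytes [255] = ff is 1 byte ≤ B = 6; zero-pad to 6 bytes: K' = ff 00 00 00 00 00.

ff0000000000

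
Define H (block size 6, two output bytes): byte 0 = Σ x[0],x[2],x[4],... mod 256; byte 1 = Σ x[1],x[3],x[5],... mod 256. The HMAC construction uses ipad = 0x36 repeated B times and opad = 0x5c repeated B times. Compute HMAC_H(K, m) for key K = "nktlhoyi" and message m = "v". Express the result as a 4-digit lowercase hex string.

2eb0

Key "nktlhoyi" = 6e 6b 74 6c 68 6f 79 69 is 8 bytes > B = 6, so hash it first: H(key) = c3 af, then zero-pad to 6 bytes: K' = c3 af 00 00 00 00.
K' ⊕ ipad = f5 99 36 36 36 36.  K' ⊕ opad = 9f f3 5c 5c 5c 5c.
Inner input = (K'⊕ipad) ∥ m = f5 99 36 36 36 36 ∥ 76.
Inner hash: even-index sum = 471 mod 256 = 215; odd-index sum = 261 mod 256 = 5 → d7 05.
Outer input = (K'⊕opad) ∥ inner = 9f f3 5c 5c 5c 5c ∥ d7 05.
Outer hash (tag): even-index sum = 558 mod 256 = 46; odd-index sum = 432 mod 256 = 176 → 2e b0.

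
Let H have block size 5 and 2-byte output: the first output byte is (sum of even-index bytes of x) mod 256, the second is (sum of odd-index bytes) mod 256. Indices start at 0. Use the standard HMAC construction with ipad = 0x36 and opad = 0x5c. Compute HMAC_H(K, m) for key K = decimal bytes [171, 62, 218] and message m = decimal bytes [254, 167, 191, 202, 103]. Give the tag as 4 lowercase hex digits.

3bee

Key decimal bytes [171, 62, 218] = ab 3e da is 3 bytes ≤ B = 5; zero-pad to 5 bytes: K' = ab 3e da 00 00.
K' ⊕ ipad = 9d 08 ec 36 36.  K' ⊕ opad = f7 62 86 5c 5c.
Inner input = (K'⊕ipad) ∥ m = 9d 08 ec 36 36 ∥ fe a7 bf ca 67.
Inner hash: even-index sum = 816 mod 256 = 48; odd-index sum = 610 mod 256 = 98 → 30 62.
Outer input = (K'⊕opad) ∥ inner = f7 62 86 5c 5c ∥ 30 62.
Outer hash (tag): even-index sum = 571 mod 256 = 59; odd-index sum = 238 mod 256 = 238 → 3b ee.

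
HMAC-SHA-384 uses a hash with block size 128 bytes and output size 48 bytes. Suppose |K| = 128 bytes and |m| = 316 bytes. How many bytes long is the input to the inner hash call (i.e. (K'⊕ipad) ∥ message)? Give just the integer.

Key is 128 ≤ 128 bytes, zero-padded: |K'| = 128.
Inner input = (K'⊕ipad) ∥ m → 128 + 316 = 444 bytes.

444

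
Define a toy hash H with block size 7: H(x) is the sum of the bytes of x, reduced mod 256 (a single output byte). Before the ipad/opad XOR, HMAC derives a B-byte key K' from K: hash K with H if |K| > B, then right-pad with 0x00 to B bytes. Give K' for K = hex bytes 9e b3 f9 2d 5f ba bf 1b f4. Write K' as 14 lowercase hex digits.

5e000000000000

|K| = 9 > B = 7, so first hash the key.
H(K): sum = 158+179+249+45+95+186+191+27+244 = 1374; mod 256 = 94 → 5e.
Zero-pad H(K) = 5e to 7 bytes: K' = 5e 00 00 00 00 00 00.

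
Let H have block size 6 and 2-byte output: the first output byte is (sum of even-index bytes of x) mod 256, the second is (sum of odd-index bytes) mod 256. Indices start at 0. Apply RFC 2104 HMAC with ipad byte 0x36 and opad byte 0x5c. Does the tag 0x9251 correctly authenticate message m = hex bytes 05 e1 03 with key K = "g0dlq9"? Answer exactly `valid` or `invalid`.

Key "g0dlq9" = 67 30 64 6c 71 39 is exactly B = 6 bytes: K' = 67 30 64 6c 71 39.
K' ⊕ ipad = 51 06 52 5a 47 0f; K' ⊕ opad = 3b 6c 38 30 2d 65.
Inner hash: even-index sum = 242 mod 256 = 242; odd-index sum = 336 mod 256 = 80 → f2 50.
Outer hash (recomputed tag): even-index sum = 402 mod 256 = 146; odd-index sum = 337 mod 256 = 81 → 92 51.
Recomputed tag = 9251; claimed = 9251 → match.

valid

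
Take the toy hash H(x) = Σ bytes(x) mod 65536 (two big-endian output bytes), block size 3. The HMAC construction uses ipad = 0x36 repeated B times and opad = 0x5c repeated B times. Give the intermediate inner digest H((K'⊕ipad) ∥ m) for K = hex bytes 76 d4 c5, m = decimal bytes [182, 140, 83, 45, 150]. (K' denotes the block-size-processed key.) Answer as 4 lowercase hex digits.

046d

Key hex bytes 76 d4 c5 is exactly B = 3 bytes: K' = 76 d4 c5.
K' ⊕ ipad = 40 e2 f3.
Inner input = 40 e2 f3 ∥ b6 8c 53 2d 96.
Inner hash: sum = 64+226+243+182+140+83+45+150 = 1133 → 04 6d.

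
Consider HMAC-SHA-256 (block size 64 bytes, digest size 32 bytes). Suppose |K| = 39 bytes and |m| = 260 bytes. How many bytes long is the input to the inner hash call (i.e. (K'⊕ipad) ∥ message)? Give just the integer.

Key is 39 ≤ 64 bytes, zero-padded: |K'| = 64.
Inner input = (K'⊕ipad) ∥ m → 64 + 260 = 324 bytes.

324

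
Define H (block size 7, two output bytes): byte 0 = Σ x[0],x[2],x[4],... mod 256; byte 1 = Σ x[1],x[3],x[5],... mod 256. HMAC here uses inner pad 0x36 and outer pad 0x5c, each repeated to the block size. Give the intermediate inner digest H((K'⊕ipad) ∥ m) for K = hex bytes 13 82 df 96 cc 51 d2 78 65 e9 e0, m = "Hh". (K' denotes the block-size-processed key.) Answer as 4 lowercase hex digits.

Key hex bytes 13 82 df 96 cc 51 d2 78 65 e9 e0 is 11 bytes > B = 7, so hash it first: H(key) = d5 ca, then zero-pad to 7 bytes: K' = d5 ca 00 00 00 00 00.
K' ⊕ ipad = e3 fc 36 36 36 36 36.
Inner input = e3 fc 36 36 36 36 36 ∥ 48 68.
Inner hash: even-index sum = 493 mod 256 = 237; odd-index sum = 432 mod 256 = 176 → ed b0.

edb0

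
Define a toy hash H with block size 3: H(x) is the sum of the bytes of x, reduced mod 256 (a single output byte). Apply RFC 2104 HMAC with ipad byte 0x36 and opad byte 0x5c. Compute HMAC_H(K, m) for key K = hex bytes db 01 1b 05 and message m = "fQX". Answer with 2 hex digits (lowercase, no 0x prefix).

Key hex bytes db 01 1b 05 is 4 bytes > B = 3, so hash it first: H(key) = fc, then zero-pad to 3 bytes: K' = fc 00 00.
K' ⊕ ipad = ca 36 36.  K' ⊕ opad = a0 5c 5c.
Inner input = (K'⊕ipad) ∥ m = ca 36 36 ∥ 66 51 58.
Inner hash: sum = 202+54+54+102+81+88 = 581; mod 256 = 69 → 45.
Outer input = (K'⊕opad) ∥ inner = a0 5c 5c ∥ 45.
Outer hash (tag): sum = 160+92+92+69 = 413; mod 256 = 157 → 9d.

9d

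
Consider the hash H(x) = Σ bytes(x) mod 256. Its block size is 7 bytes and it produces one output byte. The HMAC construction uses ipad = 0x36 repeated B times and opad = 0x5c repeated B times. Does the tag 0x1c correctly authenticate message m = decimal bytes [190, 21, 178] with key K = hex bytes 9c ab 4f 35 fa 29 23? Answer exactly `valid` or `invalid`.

Key hex bytes 9c ab 4f 35 fa 29 23 is exactly B = 7 bytes: K' = 9c ab 4f 35 fa 29 23.
K' ⊕ ipad = aa 9d 79 03 cc 1f 15; K' ⊕ opad = c0 f7 13 69 a6 75 7f.
Inner hash: sum = 170+157+121+3+204+31+21+190+21+178 = 1096; mod 256 = 72 → 48.
Outer hash (recomputed tag): sum = 192+247+19+105+166+117+127+72 = 1045; mod 256 = 21 → 15.
Recomputed tag = 15; claimed = 1c → mismatch.

invalid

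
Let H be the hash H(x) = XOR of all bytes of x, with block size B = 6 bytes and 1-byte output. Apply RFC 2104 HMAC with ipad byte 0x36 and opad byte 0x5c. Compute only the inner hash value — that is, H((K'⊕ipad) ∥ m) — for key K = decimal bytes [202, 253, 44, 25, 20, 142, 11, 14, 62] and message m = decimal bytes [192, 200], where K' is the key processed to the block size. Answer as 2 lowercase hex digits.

ab

Key decimal bytes [202, 253, 44, 25, 20, 142, 11, 14, 62] = ca fd 2c 19 14 8e 0b 0e 3e is 9 bytes > B = 6, so hash it first: H(key) = a3, then zero-pad to 6 bytes: K' = a3 00 00 00 00 00.
K' ⊕ ipad = 95 36 36 36 36 36.
Inner input = 95 36 36 36 36 36 ∥ c0 c8.
Inner hash: XOR 95⊕36⊕36⊕36⊕36⊕36⊕c0⊕c8 = ab.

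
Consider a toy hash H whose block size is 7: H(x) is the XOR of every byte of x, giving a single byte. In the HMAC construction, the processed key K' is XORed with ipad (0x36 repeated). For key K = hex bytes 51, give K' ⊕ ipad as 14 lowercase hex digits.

67363636363636

Key hex bytes 51 is 1 byte ≤ B = 7; zero-pad to 7 bytes: K' = 51 00 00 00 00 00 00.
XOR each byte with 0x36: 51⊕36=67, 00⊕36=36, 00⊕36=36, 00⊕36=36, 00⊕36=36, 00⊕36=36, 00⊕36=36.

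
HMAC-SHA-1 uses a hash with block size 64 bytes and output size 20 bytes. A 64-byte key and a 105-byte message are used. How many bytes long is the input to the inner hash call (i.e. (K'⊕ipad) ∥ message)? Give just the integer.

Key is 64 ≤ 64 bytes, zero-padded: |K'| = 64.
Inner input = (K'⊕ipad) ∥ m → 64 + 105 = 169 bytes.

169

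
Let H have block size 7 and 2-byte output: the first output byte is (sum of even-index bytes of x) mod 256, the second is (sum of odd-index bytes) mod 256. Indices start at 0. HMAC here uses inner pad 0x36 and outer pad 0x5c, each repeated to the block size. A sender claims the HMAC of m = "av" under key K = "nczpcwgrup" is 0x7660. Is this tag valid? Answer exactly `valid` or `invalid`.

invalid

Key "nczpcwgrup" = 6e 63 7a 70 63 77 67 72 75 70 is 10 bytes > B = 7, so hash it first: H(key) = 27 2c, then zero-pad to 7 bytes: K' = 27 2c 00 00 00 00 00.
K' ⊕ ipad = 11 1a 36 36 36 36 36; K' ⊕ opad = 7b 70 5c 5c 5c 5c 5c.
Inner hash: even-index sum = 297 mod 256 = 41; odd-index sum = 231 mod 256 = 231 → 29 e7.
Outer hash (recomputed tag): even-index sum = 630 mod 256 = 118; odd-index sum = 337 mod 256 = 81 → 76 51.
Recomputed tag = 7651; claimed = 7660 → mismatch.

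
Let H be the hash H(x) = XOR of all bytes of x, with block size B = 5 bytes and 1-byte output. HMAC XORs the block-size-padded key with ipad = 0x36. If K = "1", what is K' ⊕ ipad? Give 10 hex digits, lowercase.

Key "1" = 31 is 1 byte ≤ B = 5; zero-pad to 5 bytes: K' = 31 00 00 00 00.
XOR each byte with 0x36: 31⊕36=07, 00⊕36=36, 00⊕36=36, 00⊕36=36, 00⊕36=36.

0736363636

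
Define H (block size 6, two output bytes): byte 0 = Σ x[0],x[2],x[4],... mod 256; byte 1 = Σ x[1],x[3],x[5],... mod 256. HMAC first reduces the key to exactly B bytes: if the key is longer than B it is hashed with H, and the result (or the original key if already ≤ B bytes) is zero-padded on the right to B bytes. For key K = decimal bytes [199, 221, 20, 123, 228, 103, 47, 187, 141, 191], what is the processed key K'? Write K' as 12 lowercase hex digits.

7b3900000000

|K| = 10 > B = 6, so first hash the key.
H(K): even-index sum = 635 mod 256 = 123; odd-index sum = 825 mod 256 = 57 → 7b 39.
Zero-pad H(K) = 7b 39 to 6 bytes: K' = 7b 39 00 00 00 00.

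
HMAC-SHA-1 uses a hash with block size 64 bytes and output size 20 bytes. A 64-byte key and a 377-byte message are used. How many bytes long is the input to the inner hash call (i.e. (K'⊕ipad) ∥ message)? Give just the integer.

Key is 64 ≤ 64 bytes, zero-padded: |K'| = 64.
Inner input = (K'⊕ipad) ∥ m → 64 + 377 = 441 bytes.

441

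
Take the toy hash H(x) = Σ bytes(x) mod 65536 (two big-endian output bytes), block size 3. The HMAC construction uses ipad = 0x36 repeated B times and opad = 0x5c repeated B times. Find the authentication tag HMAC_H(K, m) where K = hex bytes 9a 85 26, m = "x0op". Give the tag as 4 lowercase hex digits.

0311

Key hex bytes 9a 85 26 is exactly B = 3 bytes: K' = 9a 85 26.
K' ⊕ ipad = ac b3 10.  K' ⊕ opad = c6 d9 7a.
Inner input = (K'⊕ipad) ∥ m = ac b3 10 ∥ 78 30 6f 70.
Inner hash: sum = 172+179+16+120+48+111+112 = 758 → 02 f6.
Outer input = (K'⊕opad) ∥ inner = c6 d9 7a ∥ 02 f6.
Outer hash (tag): sum = 198+217+122+2+246 = 785 → 03 11.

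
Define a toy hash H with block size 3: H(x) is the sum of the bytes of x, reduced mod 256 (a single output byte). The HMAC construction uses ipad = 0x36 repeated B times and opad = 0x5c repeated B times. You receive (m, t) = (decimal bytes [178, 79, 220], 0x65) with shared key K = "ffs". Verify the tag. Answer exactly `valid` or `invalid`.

valid

Key "ffs" = 66 66 73 is exactly B = 3 bytes: K' = 66 66 73.
K' ⊕ ipad = 50 50 45; K' ⊕ opad = 3a 3a 2f.
Inner hash: sum = 80+80+69+178+79+220 = 706; mod 256 = 194 → c2.
Outer hash (recomputed tag): sum = 58+58+47+194 = 357; mod 256 = 101 → 65.
Recomputed tag = 65; claimed = 65 → match.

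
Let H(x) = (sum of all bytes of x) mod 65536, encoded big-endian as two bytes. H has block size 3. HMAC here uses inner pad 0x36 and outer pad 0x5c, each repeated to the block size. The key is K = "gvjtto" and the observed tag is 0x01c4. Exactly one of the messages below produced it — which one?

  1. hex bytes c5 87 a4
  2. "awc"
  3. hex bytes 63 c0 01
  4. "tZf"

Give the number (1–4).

Key "gvjtto" = 67 76 6a 74 74 6f is 6 bytes > B = 3, so hash it first: H(key) = 02 9e, then zero-pad to 3 bytes: K' = 02 9e 00.
K' ⊕ ipad = 34 a8 36; K' ⊕ opad = 5e c2 5c.
m1: inner = H(34 a8 36 c5 87 a4) = 03 02; tag = H(5e c2 5c 03 02) = 0181
m2: inner = H(34 a8 36 61 77 63) = 02 4d; tag = H(5e c2 5c 02 4d) = 01cb
m3: inner = H(34 a8 36 63 c0 01) = 02 36; tag = H(5e c2 5c 02 36) = 01b4
m4: inner = H(34 a8 36 74 5a 66) = 02 46; tag = H(5e c2 5c 02 46) = 01c4 ← matches

4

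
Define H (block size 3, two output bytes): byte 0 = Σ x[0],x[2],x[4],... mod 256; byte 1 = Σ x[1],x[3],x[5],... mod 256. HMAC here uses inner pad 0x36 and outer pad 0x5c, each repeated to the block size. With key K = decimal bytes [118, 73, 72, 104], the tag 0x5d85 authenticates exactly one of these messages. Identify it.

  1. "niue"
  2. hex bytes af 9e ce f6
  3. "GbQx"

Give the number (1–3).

Key decimal bytes [118, 73, 72, 104] = 76 49 48 68 is 4 bytes > B = 3, so hash it first: H(key) = be b1, then zero-pad to 3 bytes: K' = be b1 00.
K' ⊕ ipad = 88 87 36; K' ⊕ opad = e2 ed 5c.
m1: inner = H(88 87 36 6e 69 75 65) = 8c 6a; tag = H(e2 ed 5c 8c 6a) = a879
m2: inner = H(88 87 36 af 9e ce f6) = 52 04; tag = H(e2 ed 5c 52 04) = 423f
m3: inner = H(88 87 36 47 62 51 78) = 98 1f; tag = H(e2 ed 5c 98 1f) = 5d85 ← matches

3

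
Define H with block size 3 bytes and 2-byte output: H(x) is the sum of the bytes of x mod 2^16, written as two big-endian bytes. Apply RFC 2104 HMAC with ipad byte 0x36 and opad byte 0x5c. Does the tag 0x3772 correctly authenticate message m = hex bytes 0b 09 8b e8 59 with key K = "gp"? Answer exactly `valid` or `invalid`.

invalid

Key "gp" = 67 70 is 2 bytes ≤ B = 3; zero-pad to 3 bytes: K' = 67 70 00.
K' ⊕ ipad = 51 46 36; K' ⊕ opad = 3b 2c 5c.
Inner hash: sum = 81+70+54+11+9+139+232+89 = 685 → 02 ad.
Outer hash (recomputed tag): sum = 59+44+92+2+173 = 370 → 01 72.
Recomputed tag = 0172; claimed = 3772 → mismatch.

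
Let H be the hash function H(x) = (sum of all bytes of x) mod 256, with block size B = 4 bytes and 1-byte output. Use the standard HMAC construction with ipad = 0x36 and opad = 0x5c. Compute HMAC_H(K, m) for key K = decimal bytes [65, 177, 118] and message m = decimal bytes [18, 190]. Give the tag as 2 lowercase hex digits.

Key decimal bytes [65, 177, 118] = 41 b1 76 is 3 bytes ≤ B = 4; zero-pad to 4 bytes: K' = 41 b1 76 00.
K' ⊕ ipad = 77 87 40 36.  K' ⊕ opad = 1d ed 2a 5c.
Inner input = (K'⊕ipad) ∥ m = 77 87 40 36 ∥ 12 be.
Inner hash: sum = 119+135+64+54+18+190 = 580; mod 256 = 68 → 44.
Outer input = (K'⊕opad) ∥ inner = 1d ed 2a 5c ∥ 44.
Outer hash (tag): sum = 29+237+42+92+68 = 468; mod 256 = 212 → d4.

d4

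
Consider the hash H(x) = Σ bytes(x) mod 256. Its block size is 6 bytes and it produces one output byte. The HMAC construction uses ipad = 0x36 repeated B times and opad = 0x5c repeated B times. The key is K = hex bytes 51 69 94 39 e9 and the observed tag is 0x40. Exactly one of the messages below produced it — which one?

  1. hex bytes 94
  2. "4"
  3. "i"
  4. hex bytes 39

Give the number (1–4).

2

Key hex bytes 51 69 94 39 e9 is 5 bytes ≤ B = 6; zero-pad to 6 bytes: K' = 51 69 94 39 e9 00.
K' ⊕ ipad = 67 5f a2 0f df 36; K' ⊕ opad = 0d 35 c8 65 b5 5c.
m1: inner = H(67 5f a2 0f df 36 94) = 20; tag = H(0d 35 c8 65 b5 5c 20) = a0
m2: inner = H(67 5f a2 0f df 36 34) = c0; tag = H(0d 35 c8 65 b5 5c c0) = 40 ← matches
m3: inner = H(67 5f a2 0f df 36 69) = f5; tag = H(0d 35 c8 65 b5 5c f5) = 75
m4: inner = H(67 5f a2 0f df 36 39) = c5; tag = H(0d 35 c8 65 b5 5c c5) = 45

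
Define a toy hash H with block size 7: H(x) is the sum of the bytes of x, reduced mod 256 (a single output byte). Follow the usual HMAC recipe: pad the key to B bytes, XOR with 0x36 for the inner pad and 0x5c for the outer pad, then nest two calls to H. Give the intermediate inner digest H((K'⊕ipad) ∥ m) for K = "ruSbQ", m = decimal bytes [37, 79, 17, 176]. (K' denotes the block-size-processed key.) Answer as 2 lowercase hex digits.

Key "ruSbQ" = 72 75 53 62 51 is 5 bytes ≤ B = 7; zero-pad to 7 bytes: K' = 72 75 53 62 51 00 00.
K' ⊕ ipad = 44 43 65 54 67 36 36.
Inner input = 44 43 65 54 67 36 36 ∥ 25 4f 11 b0.
Inner hash: sum = 68+67+101+84+103+54+54+37+79+17+176 = 840; mod 256 = 72 → 48.

48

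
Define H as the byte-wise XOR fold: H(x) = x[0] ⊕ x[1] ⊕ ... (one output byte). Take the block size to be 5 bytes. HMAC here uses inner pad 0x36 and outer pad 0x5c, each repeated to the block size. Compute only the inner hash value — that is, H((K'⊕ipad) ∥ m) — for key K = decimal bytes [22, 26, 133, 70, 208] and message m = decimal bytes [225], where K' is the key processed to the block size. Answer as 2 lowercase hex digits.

c8

Key decimal bytes [22, 26, 133, 70, 208] = 16 1a 85 46 d0 is exactly B = 5 bytes: K' = 16 1a 85 46 d0.
K' ⊕ ipad = 20 2c b3 70 e6.
Inner input = 20 2c b3 70 e6 ∥ e1.
Inner hash: XOR 20⊕2c⊕b3⊕70⊕e6⊕e1 = c8.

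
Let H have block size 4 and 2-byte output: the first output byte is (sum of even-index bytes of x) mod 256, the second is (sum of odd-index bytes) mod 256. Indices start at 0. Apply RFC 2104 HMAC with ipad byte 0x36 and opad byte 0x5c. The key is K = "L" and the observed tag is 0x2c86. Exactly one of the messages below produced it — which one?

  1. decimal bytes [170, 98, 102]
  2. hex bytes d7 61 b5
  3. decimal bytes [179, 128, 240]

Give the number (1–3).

Key "L" = 4c is 1 byte ≤ B = 4; zero-pad to 4 bytes: K' = 4c 00 00 00.
K' ⊕ ipad = 7a 36 36 36; K' ⊕ opad = 10 5c 5c 5c.
m1: inner = H(7a 36 36 36 aa 62 66) = c0 ce; tag = H(10 5c 5c 5c c0 ce) = 2c86 ← matches
m2: inner = H(7a 36 36 36 d7 61 b5) = 3c cd; tag = H(10 5c 5c 5c 3c cd) = a885
m3: inner = H(7a 36 36 36 b3 80 f0) = 53 ec; tag = H(10 5c 5c 5c 53 ec) = bfa4

1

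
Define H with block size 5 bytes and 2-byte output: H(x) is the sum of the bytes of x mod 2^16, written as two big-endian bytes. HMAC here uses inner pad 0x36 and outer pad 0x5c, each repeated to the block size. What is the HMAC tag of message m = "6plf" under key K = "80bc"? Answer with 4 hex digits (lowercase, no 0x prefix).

0216

Key "80bc" = 38 30 62 63 is 4 bytes ≤ B = 5; zero-pad to 5 bytes: K' = 38 30 62 63 00.
K' ⊕ ipad = 0e 06 54 55 36.  K' ⊕ opad = 64 6c 3e 3f 5c.
Inner input = (K'⊕ipad) ∥ m = 0e 06 54 55 36 ∥ 36 70 6c 66.
Inner hash: sum = 14+6+84+85+54+54+112+108+102 = 619 → 02 6b.
Outer input = (K'⊕opad) ∥ inner = 64 6c 3e 3f 5c ∥ 02 6b.
Outer hash (tag): sum = 100+108+62+63+92+2+107 = 534 → 02 16.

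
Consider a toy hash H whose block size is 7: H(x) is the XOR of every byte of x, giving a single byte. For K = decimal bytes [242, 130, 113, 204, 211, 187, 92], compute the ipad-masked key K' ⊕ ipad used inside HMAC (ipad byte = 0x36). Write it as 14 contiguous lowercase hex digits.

Key decimal bytes [242, 130, 113, 204, 211, 187, 92] = f2 82 71 cc d3 bb 5c is exactly B = 7 bytes: K' = f2 82 71 cc d3 bb 5c.
XOR each byte with 0x36: f2⊕36=c4, 82⊕36=b4, 71⊕36=47, cc⊕36=fa, d3⊕36=e5, bb⊕36=8d, 5c⊕36=6a.

c4b447fae58d6a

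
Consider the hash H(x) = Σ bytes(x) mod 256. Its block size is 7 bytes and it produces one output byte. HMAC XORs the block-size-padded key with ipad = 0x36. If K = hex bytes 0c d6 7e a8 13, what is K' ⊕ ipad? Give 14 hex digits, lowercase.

3ae0489e253636

Key hex bytes 0c d6 7e a8 13 is 5 bytes ≤ B = 7; zero-pad to 7 bytes: K' = 0c d6 7e a8 13 00 00.
XOR each byte with 0x36: 0c⊕36=3a, d6⊕36=e0, 7e⊕36=48, a8⊕36=9e, 13⊕36=25, 00⊕36=36, 00⊕36=36.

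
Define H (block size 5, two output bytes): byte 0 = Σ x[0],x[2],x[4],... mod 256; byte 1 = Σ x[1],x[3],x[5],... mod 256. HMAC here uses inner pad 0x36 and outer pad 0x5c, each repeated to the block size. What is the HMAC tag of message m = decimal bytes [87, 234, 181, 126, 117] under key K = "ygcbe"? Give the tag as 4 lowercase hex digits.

c3d8

Key "ygcbe" = 79 67 63 62 65 is exactly B = 5 bytes: K' = 79 67 63 62 65.
K' ⊕ ipad = 4f 51 55 54 53.  K' ⊕ opad = 25 3b 3f 3e 39.
Inner input = (K'⊕ipad) ∥ m = 4f 51 55 54 53 ∥ 57 ea b5 7e 75.
Inner hash: even-index sum = 607 mod 256 = 95; odd-index sum = 550 mod 256 = 38 → 5f 26.
Outer input = (K'⊕opad) ∥ inner = 25 3b 3f 3e 39 ∥ 5f 26.
Outer hash (tag): even-index sum = 195 mod 256 = 195; odd-index sum = 216 mod 256 = 216 → c3 d8.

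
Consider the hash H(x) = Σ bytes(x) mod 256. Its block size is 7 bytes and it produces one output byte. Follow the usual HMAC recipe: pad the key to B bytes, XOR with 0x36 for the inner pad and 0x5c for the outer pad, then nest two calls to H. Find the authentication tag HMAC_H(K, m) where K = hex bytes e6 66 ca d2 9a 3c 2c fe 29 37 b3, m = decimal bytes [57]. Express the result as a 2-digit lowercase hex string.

Key hex bytes e6 66 ca d2 9a 3c 2c fe 29 37 b3 is 11 bytes > B = 7, so hash it first: H(key) = fb, then zero-pad to 7 bytes: K' = fb 00 00 00 00 00 00.
K' ⊕ ipad = cd 36 36 36 36 36 36.  K' ⊕ opad = a7 5c 5c 5c 5c 5c 5c.
Inner input = (K'⊕ipad) ∥ m = cd 36 36 36 36 36 36 ∥ 39.
Inner hash: sum = 205+54+54+54+54+54+54+57 = 586; mod 256 = 74 → 4a.
Outer input = (K'⊕opad) ∥ inner = a7 5c 5c 5c 5c 5c 5c ∥ 4a.
Outer hash (tag): sum = 167+92+92+92+92+92+92+74 = 793; mod 256 = 25 → 19.

19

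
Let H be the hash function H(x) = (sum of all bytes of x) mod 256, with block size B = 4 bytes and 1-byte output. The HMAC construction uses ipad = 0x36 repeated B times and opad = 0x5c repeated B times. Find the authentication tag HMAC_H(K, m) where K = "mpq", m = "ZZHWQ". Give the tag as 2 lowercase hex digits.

Key "mpq" = 6d 70 71 is 3 bytes ≤ B = 4; zero-pad to 4 bytes: K' = 6d 70 71 00.
K' ⊕ ipad = 5b 46 47 36.  K' ⊕ opad = 31 2c 2d 5c.
Inner input = (K'⊕ipad) ∥ m = 5b 46 47 36 ∥ 5a 5a 48 57 51.
Inner hash: sum = 91+70+71+54+90+90+72+87+81 = 706; mod 256 = 194 → c2.
Outer input = (K'⊕opad) ∥ inner = 31 2c 2d 5c ∥ c2.
Outer hash (tag): sum = 49+44+45+92+194 = 424; mod 256 = 168 → a8.

a8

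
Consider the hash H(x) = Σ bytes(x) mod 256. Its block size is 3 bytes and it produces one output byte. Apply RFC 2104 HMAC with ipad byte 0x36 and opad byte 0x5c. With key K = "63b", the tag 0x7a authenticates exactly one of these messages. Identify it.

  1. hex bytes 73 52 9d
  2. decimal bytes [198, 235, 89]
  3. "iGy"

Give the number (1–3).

Key "63b" = 36 33 62 is exactly B = 3 bytes: K' = 36 33 62.
K' ⊕ ipad = 00 05 54; K' ⊕ opad = 6a 6f 3e.
m1: inner = H(00 05 54 73 52 9d) = bb; tag = H(6a 6f 3e bb) = d2
m2: inner = H(00 05 54 c6 eb 59) = 63; tag = H(6a 6f 3e 63) = 7a ← matches
m3: inner = H(00 05 54 69 47 79) = 82; tag = H(6a 6f 3e 82) = 99

2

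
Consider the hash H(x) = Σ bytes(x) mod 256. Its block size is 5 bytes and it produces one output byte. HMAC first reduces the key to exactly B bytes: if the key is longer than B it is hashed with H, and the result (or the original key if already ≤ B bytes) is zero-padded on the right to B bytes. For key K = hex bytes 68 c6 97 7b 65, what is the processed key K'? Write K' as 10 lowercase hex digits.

68c6977b65

Key hex bytes 68 c6 97 7b 65 is exactly B = 5 bytes: K' = 68 c6 97 7b 65.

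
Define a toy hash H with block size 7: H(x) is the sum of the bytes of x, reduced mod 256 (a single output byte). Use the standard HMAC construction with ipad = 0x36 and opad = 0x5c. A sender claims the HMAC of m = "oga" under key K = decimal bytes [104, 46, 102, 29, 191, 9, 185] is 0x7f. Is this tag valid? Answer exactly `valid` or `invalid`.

invalid

Key decimal bytes [104, 46, 102, 29, 191, 9, 185] = 68 2e 66 1d bf 09 b9 is exactly B = 7 bytes: K' = 68 2e 66 1d bf 09 b9.
K' ⊕ ipad = 5e 18 50 2b 89 3f 8f; K' ⊕ opad = 34 72 3a 41 e3 55 e5.
Inner hash: sum = 94+24+80+43+137+63+143+111+103+97 = 895; mod 256 = 127 → 7f.
Outer hash (recomputed tag): sum = 52+114+58+65+227+85+229+127 = 957; mod 256 = 189 → bd.
Recomputed tag = bd; claimed = 7f → mismatch.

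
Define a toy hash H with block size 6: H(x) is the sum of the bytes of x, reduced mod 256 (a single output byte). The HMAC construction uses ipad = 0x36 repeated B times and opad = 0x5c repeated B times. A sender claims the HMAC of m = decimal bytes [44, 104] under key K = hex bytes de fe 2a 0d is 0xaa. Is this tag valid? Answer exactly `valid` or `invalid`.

valid

Key hex bytes de fe 2a 0d is 4 bytes ≤ B = 6; zero-pad to 6 bytes: K' = de fe 2a 0d 00 00.
K' ⊕ ipad = e8 c8 1c 3b 36 36; K' ⊕ opad = 82 a2 76 51 5c 5c.
Inner hash: sum = 232+200+28+59+54+54+44+104 = 775; mod 256 = 7 → 07.
Outer hash (recomputed tag): sum = 130+162+118+81+92+92+7 = 682; mod 256 = 170 → aa.
Recomputed tag = aa; claimed = aa → match.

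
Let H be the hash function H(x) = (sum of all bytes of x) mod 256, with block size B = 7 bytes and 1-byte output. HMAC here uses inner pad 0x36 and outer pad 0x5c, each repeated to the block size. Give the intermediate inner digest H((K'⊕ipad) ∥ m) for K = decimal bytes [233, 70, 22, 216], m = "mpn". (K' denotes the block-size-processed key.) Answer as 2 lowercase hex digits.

Key decimal bytes [233, 70, 22, 216] = e9 46 16 d8 is 4 bytes ≤ B = 7; zero-pad to 7 bytes: K' = e9 46 16 d8 00 00 00.
K' ⊕ ipad = df 70 20 ee 36 36 36.
Inner input = df 70 20 ee 36 36 36 ∥ 6d 70 6e.
Inner hash: sum = 223+112+32+238+54+54+54+109+112+110 = 1098; mod 256 = 74 → 4a.

4a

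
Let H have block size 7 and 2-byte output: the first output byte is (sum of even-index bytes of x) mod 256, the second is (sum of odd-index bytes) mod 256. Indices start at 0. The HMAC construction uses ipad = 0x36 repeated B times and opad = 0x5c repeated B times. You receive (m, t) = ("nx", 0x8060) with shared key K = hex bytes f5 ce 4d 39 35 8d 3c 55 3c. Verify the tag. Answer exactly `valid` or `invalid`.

Key hex bytes f5 ce 4d 39 35 8d 3c 55 3c is 9 bytes > B = 7, so hash it first: H(key) = ef e9, then zero-pad to 7 bytes: K' = ef e9 00 00 00 00 00.
K' ⊕ ipad = d9 df 36 36 36 36 36; K' ⊕ opad = b3 b5 5c 5c 5c 5c 5c.
Inner hash: even-index sum = 499 mod 256 = 243; odd-index sum = 441 mod 256 = 185 → f3 b9.
Outer hash (recomputed tag): even-index sum = 640 mod 256 = 128; odd-index sum = 608 mod 256 = 96 → 80 60.
Recomputed tag = 8060; claimed = 8060 → match.

valid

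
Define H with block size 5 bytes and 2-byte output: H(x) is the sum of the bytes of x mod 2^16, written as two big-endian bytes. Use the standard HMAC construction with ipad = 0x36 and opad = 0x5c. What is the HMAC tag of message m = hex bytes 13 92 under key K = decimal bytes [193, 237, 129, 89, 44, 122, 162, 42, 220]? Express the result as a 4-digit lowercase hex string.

0251

Key decimal bytes [193, 237, 129, 89, 44, 122, 162, 42, 220] = c1 ed 81 59 2c 7a a2 2a dc is 9 bytes > B = 5, so hash it first: H(key) = 04 d6, then zero-pad to 5 bytes: K' = 04 d6 00 00 00.
K' ⊕ ipad = 32 e0 36 36 36.  K' ⊕ opad = 58 8a 5c 5c 5c.
Inner input = (K'⊕ipad) ∥ m = 32 e0 36 36 36 ∥ 13 92.
Inner hash: sum = 50+224+54+54+54+19+146 = 601 → 02 59.
Outer input = (K'⊕opad) ∥ inner = 58 8a 5c 5c 5c ∥ 02 59.
Outer hash (tag): sum = 88+138+92+92+92+2+89 = 593 → 02 51.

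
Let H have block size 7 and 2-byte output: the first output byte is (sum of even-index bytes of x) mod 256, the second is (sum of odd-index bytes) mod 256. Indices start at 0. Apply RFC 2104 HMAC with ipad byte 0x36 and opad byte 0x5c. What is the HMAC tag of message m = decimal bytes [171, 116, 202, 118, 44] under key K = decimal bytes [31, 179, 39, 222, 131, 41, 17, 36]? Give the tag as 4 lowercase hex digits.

8fb2

Key decimal bytes [31, 179, 39, 222, 131, 41, 17, 36] = 1f b3 27 de 83 29 11 24 is 8 bytes > B = 7, so hash it first: H(key) = da de, then zero-pad to 7 bytes: K' = da de 00 00 00 00 00.
K' ⊕ ipad = ec e8 36 36 36 36 36.  K' ⊕ opad = 86 82 5c 5c 5c 5c 5c.
Inner input = (K'⊕ipad) ∥ m = ec e8 36 36 36 36 36 ∥ ab 74 ca 76 2c.
Inner hash: even-index sum = 632 mod 256 = 120; odd-index sum = 757 mod 256 = 245 → 78 f5.
Outer input = (K'⊕opad) ∥ inner = 86 82 5c 5c 5c 5c 5c ∥ 78 f5.
Outer hash (tag): even-index sum = 655 mod 256 = 143; odd-index sum = 434 mod 256 = 178 → 8f b2.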